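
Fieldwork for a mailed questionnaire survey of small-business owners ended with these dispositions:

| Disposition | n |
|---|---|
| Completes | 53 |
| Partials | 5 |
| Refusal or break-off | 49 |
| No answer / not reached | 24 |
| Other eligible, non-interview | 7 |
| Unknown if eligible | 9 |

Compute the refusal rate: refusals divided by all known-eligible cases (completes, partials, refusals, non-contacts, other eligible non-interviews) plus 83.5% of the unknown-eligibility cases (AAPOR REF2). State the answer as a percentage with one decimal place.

33.7%

Num → 49
Known eligible → 53 + 5 + 49 + 24 + 7 = 138
Eligible share of unknowns → 0.8350 × 9 = 7.51
Denom → 138 + 7.51 = 145.51
REF2 = 49 / 145.51 = 0.3367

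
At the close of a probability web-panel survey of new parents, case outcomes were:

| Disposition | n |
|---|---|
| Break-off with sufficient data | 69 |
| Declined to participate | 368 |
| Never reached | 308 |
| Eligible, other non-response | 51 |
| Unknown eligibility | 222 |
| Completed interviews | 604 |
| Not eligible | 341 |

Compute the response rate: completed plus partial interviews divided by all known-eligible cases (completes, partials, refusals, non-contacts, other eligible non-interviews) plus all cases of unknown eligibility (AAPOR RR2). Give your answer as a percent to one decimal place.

41.5%

Numerator = 604 + 69 = 673
Denom = 604 + 69 + 368 + 308 + 51 + 222 = 1622
RR2 = 673 / 1622 = 0.4149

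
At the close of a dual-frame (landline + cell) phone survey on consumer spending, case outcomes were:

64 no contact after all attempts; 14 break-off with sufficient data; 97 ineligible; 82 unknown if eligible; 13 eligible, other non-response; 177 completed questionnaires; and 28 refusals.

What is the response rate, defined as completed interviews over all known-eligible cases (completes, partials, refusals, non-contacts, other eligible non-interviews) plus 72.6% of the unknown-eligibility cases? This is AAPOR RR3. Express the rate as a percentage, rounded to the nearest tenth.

49.8%

Top: 177
Known eligible: 177 + 14 + 28 + 64 + 13 = 296
e × U: 0.7260 × 82 = 59.53
Denom: 296 + 59.53 = 355.53
RR3 = 177 / 355.53 = 0.4978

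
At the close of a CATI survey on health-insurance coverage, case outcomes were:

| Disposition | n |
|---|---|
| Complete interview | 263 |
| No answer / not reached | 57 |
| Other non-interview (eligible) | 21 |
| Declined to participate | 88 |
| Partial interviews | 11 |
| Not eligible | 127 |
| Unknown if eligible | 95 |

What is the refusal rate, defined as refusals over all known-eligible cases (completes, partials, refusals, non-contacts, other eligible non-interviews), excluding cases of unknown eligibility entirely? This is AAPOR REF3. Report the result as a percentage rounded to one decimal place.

20.0%

Num: 88
Denom: 263 + 11 + 88 + 57 + 21 = 440
REF3 = 88 / 440 = 0.2000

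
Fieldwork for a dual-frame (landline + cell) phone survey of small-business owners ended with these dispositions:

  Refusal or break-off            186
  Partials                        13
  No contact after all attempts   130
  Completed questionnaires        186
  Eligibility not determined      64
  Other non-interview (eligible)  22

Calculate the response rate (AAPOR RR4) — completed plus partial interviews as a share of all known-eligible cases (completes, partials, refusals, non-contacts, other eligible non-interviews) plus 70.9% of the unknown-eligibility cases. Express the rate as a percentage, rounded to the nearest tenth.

Top → 186 + 13 = 199
Determined eligible → 186 + 13 + 186 + 130 + 22 = 537
Eligible share of unknowns → 0.7090 × 64 = 45.38
Denominator → 537 + 45.38 = 582.38
RR4 = 199 / 582.38 = 0.3417

34.2%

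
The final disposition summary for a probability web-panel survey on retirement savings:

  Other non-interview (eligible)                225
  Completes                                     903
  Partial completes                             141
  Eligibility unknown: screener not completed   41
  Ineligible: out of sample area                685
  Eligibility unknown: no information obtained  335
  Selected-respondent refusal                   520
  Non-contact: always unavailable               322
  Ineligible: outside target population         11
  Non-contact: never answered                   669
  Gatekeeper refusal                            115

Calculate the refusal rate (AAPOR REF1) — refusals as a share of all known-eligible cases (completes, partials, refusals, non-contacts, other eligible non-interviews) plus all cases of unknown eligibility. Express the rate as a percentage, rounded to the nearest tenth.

19.4%

Refusal or break-off = 115 + 520 = 635
Never reached = 669 + 322 = 991
Eligibility not determined = 41 + 335 = 376
Not eligible = 11 + 685 = 696
Numerator: 635
Base: 903 + 141 + 635 + 991 + 225 + 376 = 3271
REF1 = 635 / 3271 = 0.1941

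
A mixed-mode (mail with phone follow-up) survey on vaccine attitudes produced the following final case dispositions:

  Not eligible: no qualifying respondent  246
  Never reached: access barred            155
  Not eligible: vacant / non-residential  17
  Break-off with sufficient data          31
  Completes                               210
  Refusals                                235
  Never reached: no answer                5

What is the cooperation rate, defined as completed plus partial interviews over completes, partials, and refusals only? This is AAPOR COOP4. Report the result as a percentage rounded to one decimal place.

No answer / not reached = 5 + 155 = 160
Out of scope = 246 + 17 = 263
Numerator: 210 + 31 = 241
Denominator: 210 + 31 + 235 = 476
COOP4 = 241 / 476 = 0.5063

50.6%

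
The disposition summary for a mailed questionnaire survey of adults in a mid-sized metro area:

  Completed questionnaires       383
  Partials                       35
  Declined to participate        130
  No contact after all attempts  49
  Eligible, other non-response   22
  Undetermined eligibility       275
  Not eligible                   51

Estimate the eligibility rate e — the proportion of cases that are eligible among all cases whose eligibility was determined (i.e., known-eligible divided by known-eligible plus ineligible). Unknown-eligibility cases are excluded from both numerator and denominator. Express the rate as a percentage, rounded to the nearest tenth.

Known eligible = 383 + 35 + 130 + 49 + 22 = 619
e = 619 / (619 + 51) = 619 / 670 = 0.9239

92.4%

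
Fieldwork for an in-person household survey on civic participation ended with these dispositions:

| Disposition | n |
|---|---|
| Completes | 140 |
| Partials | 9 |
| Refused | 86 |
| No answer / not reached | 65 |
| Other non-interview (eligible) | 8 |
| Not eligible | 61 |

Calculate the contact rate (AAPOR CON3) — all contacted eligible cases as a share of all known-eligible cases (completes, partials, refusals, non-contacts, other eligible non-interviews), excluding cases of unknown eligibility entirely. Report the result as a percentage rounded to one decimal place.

78.9%

Num: 140 + 9 + 86 + 8 = 243
Denom: 140 + 9 + 86 + 65 + 8 = 308
CON3 = 243 / 308 = 0.7890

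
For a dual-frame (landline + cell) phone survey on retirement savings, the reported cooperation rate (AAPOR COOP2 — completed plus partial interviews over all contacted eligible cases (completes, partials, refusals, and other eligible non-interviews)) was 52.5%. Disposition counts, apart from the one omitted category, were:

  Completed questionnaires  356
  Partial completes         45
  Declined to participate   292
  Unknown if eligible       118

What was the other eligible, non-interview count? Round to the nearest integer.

Numerator = 356 + 45 = 401
COOP2 = 401 / D = 0.525
D = 401 / 0.525 = 763.8
Rest of base = 693
other eligible, non-interview = 763.8 − 693 ≈ 71

71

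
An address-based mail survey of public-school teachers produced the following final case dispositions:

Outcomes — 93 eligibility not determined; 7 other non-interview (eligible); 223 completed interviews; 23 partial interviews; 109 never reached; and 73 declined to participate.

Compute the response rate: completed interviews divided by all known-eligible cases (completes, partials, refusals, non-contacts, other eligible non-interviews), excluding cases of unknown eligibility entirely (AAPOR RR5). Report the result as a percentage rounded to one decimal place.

Top = 223
Base = 223 + 23 + 73 + 109 + 7 = 435
RR5 = 223 / 435 = 0.5126

51.3%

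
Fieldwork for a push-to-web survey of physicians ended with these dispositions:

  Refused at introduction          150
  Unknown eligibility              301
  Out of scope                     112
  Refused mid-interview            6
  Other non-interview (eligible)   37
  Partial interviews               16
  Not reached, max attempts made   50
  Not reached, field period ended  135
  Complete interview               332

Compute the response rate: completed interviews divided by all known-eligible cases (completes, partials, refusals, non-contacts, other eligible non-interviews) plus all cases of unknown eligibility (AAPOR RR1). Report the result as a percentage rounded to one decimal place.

Refusal or break-off = 150 + 6 = 156
No answer / not reached = 135 + 50 = 185
Numerator → 332
Denom → 332 + 16 + 156 + 185 + 37 + 301 = 1027
RR1 = 332 / 1027 = 0.3233

32.3%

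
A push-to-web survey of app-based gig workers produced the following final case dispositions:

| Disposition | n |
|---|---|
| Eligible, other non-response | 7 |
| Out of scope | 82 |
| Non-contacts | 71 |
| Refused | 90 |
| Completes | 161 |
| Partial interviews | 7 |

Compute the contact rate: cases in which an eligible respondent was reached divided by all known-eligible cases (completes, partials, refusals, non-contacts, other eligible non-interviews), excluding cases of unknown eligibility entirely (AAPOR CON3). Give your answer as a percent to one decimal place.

Numerator: 161 + 7 + 90 + 7 = 265
Denom: 161 + 7 + 90 + 71 + 7 = 336
CON3 = 265 / 336 = 0.7887

78.9%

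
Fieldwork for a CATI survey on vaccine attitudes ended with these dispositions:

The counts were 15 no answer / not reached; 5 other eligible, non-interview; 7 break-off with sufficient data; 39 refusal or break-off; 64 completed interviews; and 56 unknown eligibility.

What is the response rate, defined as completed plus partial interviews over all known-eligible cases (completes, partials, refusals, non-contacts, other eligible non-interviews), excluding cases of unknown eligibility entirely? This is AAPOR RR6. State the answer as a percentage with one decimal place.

54.6%

Numerator: 64 + 7 = 71
Base: 64 + 7 + 39 + 15 + 5 = 130
RR6 = 71 / 130 = 0.5462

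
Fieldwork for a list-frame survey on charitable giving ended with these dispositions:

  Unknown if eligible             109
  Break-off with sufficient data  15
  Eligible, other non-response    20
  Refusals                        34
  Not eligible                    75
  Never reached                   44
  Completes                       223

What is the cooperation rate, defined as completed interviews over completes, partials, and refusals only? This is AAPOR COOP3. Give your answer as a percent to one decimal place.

Numerator: 223
Base: 223 + 15 + 34 = 272
COOP3 = 223 / 272 = 0.8199

82.0%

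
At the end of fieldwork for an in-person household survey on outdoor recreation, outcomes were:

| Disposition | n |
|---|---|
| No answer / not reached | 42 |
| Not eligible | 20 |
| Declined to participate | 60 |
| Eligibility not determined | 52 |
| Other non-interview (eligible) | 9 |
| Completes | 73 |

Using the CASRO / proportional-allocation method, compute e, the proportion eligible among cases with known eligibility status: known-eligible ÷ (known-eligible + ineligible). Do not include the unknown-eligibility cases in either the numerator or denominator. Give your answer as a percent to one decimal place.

90.2%

Eligible (known): 73 + 60 + 42 + 9 = 184
e = 184 / (184 + 20) = 184 / 204 = 0.9020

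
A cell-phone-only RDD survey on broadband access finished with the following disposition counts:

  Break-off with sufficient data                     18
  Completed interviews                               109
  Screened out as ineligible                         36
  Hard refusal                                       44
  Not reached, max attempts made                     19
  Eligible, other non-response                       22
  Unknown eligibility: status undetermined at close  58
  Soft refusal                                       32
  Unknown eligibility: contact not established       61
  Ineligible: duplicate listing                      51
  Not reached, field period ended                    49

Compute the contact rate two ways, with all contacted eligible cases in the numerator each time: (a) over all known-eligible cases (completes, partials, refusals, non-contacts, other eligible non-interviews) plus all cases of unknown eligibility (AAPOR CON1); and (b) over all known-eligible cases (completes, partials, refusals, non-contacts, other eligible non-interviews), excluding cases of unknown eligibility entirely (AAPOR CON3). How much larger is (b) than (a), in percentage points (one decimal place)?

22.2

Refusal or break-off = 44 + 32 = 76
No answer / not reached = 49 + 19 = 68
Unknown eligibility = 61 + 58 = 119
Ineligible = 36 + 51 = 87
Numerator: 109 + 18 + 76 + 22 = 225
Base: 109 + 18 + 76 + 68 + 22 + 119 = 412
CON1 = 225 / 412 = 0.5461
Base: 109 + 18 + 76 + 68 + 22 = 293
CON3 = 225 / 293 = 0.7679
Difference = 76.79 − 54.61 = 22.18 percentage points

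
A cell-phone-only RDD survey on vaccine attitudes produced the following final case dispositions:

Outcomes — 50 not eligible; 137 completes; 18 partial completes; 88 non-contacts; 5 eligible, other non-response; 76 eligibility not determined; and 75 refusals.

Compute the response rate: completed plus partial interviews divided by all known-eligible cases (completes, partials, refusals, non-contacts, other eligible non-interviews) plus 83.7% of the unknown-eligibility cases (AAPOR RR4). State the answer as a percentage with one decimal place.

Num: 137 + 18 = 155
Known eligible: 137 + 18 + 75 + 88 + 5 = 323
e × U: 0.8370 × 76 = 63.61
Base: 323 + 63.61 = 386.61
RR4 = 155 / 386.61 = 0.4009

40.1%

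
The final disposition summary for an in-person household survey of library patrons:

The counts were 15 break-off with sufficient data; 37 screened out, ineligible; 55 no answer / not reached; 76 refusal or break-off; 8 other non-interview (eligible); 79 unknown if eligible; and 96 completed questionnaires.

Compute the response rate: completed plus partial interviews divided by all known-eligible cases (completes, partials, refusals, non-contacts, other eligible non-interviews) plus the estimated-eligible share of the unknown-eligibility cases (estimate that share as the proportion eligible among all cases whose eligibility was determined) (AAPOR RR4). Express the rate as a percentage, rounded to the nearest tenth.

Top = 96 + 15 = 111
Eligible (known) = 96 + 15 + 76 + 55 + 8 = 250
e = 250 / (250 + 37) = 250 / 287 = 0.8711
e × U = 0.8711 × 79 = 68.82
Base = 250 + 68.82 = 318.82
RR4 = 111 / 318.82 = 0.3482

34.8%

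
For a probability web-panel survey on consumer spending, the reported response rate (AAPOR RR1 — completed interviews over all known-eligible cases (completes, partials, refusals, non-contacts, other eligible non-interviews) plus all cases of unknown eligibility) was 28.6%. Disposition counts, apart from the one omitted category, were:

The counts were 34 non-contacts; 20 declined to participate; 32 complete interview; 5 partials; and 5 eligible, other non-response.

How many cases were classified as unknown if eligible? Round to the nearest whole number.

RR1 = 32 / D = 0.286
D = 32 / 0.286 = 111.9
Remaining denominator categories sum to 96
unknown if eligible = 111.9 − 96 ≈ 16

16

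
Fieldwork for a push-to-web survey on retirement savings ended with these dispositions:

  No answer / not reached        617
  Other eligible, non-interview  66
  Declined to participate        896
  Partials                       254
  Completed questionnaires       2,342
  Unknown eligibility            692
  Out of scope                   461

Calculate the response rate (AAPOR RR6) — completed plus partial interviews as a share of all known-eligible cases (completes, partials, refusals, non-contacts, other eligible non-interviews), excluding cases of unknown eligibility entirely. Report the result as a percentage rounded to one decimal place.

62.2%

Top → 2342 + 254 = 2596
Base → 2342 + 254 + 896 + 617 + 66 = 4175
RR6 = 2596 / 4175 = 0.6218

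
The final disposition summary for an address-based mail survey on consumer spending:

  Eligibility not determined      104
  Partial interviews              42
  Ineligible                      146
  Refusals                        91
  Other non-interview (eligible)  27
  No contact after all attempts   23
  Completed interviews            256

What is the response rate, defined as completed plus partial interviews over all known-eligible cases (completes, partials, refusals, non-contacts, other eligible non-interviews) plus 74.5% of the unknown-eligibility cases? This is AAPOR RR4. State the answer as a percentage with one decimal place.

57.7%

Num → 256 + 42 = 298
Eligible (known) → 256 + 42 + 91 + 23 + 27 = 439
Estimated eligible among unknowns → 0.7450 × 104 = 77.48
Base → 439 + 77.48 = 516.48
RR4 = 298 / 516.48 = 0.5770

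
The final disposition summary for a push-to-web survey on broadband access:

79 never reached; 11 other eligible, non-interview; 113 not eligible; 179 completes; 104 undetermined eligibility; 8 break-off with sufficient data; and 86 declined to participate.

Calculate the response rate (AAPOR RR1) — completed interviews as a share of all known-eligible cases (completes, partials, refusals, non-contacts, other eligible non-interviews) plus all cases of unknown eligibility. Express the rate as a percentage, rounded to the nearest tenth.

Num: 179
Denom: 179 + 8 + 86 + 79 + 11 + 104 = 467
RR1 = 179 / 467 = 0.3833

38.3%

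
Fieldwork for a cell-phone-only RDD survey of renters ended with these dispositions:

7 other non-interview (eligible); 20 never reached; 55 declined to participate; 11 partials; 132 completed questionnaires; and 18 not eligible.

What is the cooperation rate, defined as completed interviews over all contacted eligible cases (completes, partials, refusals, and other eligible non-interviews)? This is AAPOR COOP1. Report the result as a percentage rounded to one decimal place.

Numerator → 132
Base → 132 + 11 + 55 + 7 = 205
COOP1 = 132 / 205 = 0.6439

64.4%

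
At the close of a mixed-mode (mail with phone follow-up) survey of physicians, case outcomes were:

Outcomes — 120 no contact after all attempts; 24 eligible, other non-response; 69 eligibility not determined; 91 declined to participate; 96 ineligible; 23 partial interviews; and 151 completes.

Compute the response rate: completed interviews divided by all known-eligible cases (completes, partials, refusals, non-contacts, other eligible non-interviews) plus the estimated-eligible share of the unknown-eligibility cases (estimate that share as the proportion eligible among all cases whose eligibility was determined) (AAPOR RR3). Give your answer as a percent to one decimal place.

Top: 151
Eligible (known): 151 + 23 + 91 + 120 + 24 = 409
e = 409 / (409 + 96) = 409 / 505 = 0.8099
Eligible share of unknowns: 0.8099 × 69 = 55.88
Denominator: 409 + 55.88 = 464.88
RR3 = 151 / 464.88 = 0.3248

32.5%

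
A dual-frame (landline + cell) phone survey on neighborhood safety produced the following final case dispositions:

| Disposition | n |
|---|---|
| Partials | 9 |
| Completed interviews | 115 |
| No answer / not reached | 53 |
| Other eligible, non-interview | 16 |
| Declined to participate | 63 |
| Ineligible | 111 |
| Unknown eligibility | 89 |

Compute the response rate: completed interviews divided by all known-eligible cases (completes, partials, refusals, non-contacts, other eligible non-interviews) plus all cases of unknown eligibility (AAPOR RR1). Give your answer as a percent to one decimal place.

Top: 115
Denominator: 115 + 9 + 63 + 53 + 16 + 89 = 345
RR1 = 115 / 345 = 0.3333

33.3%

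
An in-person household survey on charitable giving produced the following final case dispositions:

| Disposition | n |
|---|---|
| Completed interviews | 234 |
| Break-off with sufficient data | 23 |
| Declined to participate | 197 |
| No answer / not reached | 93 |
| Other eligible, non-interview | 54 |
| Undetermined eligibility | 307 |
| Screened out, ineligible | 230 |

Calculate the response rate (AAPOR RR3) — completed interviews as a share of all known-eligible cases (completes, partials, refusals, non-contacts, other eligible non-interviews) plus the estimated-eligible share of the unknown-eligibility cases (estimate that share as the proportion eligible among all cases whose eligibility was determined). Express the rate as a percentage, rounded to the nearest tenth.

28.4%

Numerator = 234
Eligible (known) = 234 + 23 + 197 + 93 + 54 = 601
e = 601 / (601 + 230) = 601 / 831 = 0.7232
Eligible share of unknowns = 0.7232 × 307 = 222.02
Denominator = 601 + 222.02 = 823.02
RR3 = 234 / 823.02 = 0.2843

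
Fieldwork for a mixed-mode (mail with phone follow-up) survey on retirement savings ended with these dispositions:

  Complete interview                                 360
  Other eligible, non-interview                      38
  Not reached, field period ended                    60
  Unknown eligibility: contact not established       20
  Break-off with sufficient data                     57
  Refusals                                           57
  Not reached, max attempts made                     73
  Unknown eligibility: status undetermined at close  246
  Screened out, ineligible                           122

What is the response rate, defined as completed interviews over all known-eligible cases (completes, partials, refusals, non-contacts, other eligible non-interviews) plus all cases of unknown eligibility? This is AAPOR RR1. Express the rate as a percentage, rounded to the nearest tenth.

Never reached = 60 + 73 = 133
Eligibility not determined = 20 + 246 = 266
Numerator → 360
Denom → 360 + 57 + 57 + 133 + 38 + 266 = 911
RR1 = 360 / 911 = 0.3952

39.5%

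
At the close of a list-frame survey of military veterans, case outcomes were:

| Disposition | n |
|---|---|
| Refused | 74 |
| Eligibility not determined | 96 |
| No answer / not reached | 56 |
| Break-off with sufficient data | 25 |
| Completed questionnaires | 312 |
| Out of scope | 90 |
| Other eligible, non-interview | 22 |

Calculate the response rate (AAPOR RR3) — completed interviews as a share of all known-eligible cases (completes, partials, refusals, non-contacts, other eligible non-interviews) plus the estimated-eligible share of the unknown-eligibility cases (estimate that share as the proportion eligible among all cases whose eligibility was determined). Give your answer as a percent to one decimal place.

Numerator: 312
Determined eligible: 312 + 25 + 74 + 56 + 22 = 489
e = 489 / (489 + 90) = 489 / 579 = 0.8446
Estimated eligible among unknowns: 0.8446 × 96 = 81.08
Denominator: 489 + 81.08 = 570.08
RR3 = 312 / 570.08 = 0.5473

54.7%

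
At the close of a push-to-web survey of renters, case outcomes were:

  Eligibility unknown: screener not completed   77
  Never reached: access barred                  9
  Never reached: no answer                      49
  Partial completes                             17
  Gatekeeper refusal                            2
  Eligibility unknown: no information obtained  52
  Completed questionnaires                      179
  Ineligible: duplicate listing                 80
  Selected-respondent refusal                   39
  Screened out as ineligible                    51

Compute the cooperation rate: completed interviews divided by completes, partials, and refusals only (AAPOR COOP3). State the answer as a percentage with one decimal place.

Refused = 2 + 39 = 41
Non-contacts = 49 + 9 = 58
Unknown eligibility = 77 + 52 = 129
Ineligible = 51 + 80 = 131
Numerator = 179
Base = 179 + 17 + 41 = 237
COOP3 = 179 / 237 = 0.7553

75.5%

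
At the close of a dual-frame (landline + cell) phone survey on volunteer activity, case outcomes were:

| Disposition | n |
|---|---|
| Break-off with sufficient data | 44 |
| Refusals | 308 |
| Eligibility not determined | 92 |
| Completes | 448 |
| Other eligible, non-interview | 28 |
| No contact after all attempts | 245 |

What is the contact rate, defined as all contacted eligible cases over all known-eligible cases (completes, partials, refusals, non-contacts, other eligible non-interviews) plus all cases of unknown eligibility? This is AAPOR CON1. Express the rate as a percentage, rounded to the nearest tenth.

Numerator: 448 + 44 + 308 + 28 = 828
Denom: 448 + 44 + 308 + 245 + 28 + 92 = 1165
CON1 = 828 / 1165 = 0.7107

71.1%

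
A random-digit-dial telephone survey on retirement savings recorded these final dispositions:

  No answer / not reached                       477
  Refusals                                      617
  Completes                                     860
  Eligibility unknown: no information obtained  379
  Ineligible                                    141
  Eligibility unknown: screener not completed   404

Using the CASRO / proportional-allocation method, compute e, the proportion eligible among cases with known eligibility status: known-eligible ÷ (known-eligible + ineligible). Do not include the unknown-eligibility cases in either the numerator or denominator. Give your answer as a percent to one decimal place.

93.3%

Undetermined eligibility = 404 + 379 = 783
Known eligible: 860 + 617 + 477 = 1954
e = 1954 / (1954 + 141) = 1954 / 2095 = 0.9327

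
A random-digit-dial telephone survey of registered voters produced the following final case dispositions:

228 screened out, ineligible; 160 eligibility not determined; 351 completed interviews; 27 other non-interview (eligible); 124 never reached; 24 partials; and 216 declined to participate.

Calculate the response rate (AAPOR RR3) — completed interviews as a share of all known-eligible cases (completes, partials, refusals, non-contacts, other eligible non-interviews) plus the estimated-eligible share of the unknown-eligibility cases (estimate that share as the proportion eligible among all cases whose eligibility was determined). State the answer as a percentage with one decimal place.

40.6%

Top = 351
Known eligible = 351 + 24 + 216 + 124 + 27 = 742
e = 742 / (742 + 228) = 742 / 970 = 0.7649
Estimated eligible among unknowns = 0.7649 × 160 = 122.38
Denominator = 742 + 122.38 = 864.38
RR3 = 351 / 864.38 = 0.4061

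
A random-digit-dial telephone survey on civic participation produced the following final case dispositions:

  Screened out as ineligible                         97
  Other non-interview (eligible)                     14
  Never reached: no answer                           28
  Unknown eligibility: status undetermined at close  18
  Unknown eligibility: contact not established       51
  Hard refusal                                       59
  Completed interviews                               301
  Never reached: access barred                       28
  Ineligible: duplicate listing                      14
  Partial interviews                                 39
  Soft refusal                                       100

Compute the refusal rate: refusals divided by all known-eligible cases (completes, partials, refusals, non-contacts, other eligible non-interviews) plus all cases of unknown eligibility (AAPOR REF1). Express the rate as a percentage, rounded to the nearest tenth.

Refusal or break-off = 59 + 100 = 159
Non-contacts = 28 + 28 = 56
Undetermined eligibility = 51 + 18 = 69
Ineligible = 97 + 14 = 111
Top: 159
Base: 301 + 39 + 159 + 56 + 14 + 69 = 638
REF1 = 159 / 638 = 0.2492

24.9%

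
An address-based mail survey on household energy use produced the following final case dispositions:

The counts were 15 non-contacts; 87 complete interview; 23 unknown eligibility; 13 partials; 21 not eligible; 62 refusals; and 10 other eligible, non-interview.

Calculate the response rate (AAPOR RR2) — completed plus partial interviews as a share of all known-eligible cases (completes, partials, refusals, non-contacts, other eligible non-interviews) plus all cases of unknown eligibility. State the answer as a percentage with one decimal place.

Num = 87 + 13 = 100
Denominator = 87 + 13 + 62 + 15 + 10 + 23 = 210
RR2 = 100 / 210 = 0.4762

47.6%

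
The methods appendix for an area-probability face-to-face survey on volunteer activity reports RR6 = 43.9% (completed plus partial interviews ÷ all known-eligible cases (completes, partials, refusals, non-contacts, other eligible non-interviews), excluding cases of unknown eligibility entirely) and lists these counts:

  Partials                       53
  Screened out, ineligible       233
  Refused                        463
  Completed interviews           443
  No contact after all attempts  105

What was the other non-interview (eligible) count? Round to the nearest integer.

66

Numerator → 443 + 53 = 496
RR6 = 496 / D = 0.439
D = 496 / 0.439 = 1129.8
Remaining denominator categories sum to 1064
other non-interview (eligible) = 1129.8 − 1064 ≈ 66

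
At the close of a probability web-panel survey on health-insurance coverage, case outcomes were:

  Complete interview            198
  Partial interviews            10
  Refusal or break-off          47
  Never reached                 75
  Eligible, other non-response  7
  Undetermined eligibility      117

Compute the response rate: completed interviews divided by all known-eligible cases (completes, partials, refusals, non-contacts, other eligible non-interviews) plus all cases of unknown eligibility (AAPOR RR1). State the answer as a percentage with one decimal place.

Numerator = 198
Base = 198 + 10 + 47 + 75 + 7 + 117 = 454
RR1 = 198 / 454 = 0.4361

43.6%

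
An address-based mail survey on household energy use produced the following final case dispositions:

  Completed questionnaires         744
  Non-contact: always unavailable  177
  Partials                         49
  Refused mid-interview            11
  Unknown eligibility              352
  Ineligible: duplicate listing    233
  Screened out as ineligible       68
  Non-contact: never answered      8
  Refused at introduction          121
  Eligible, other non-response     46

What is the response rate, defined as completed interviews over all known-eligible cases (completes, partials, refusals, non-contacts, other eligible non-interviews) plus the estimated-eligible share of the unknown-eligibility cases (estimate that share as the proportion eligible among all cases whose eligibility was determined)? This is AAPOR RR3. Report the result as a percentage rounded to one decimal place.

51.8%

Refused = 121 + 11 = 132
No contact after all attempts = 8 + 177 = 185
Screened out, ineligible = 68 + 233 = 301
Num = 744
Known eligible = 744 + 49 + 132 + 185 + 46 = 1156
e = 1156 / (1156 + 301) = 1156 / 1457 = 0.7934
Eligible share of unknowns = 0.7934 × 352 = 279.28
Denominator = 1156 + 279.28 = 1435.28
RR3 = 744 / 1435.28 = 0.5184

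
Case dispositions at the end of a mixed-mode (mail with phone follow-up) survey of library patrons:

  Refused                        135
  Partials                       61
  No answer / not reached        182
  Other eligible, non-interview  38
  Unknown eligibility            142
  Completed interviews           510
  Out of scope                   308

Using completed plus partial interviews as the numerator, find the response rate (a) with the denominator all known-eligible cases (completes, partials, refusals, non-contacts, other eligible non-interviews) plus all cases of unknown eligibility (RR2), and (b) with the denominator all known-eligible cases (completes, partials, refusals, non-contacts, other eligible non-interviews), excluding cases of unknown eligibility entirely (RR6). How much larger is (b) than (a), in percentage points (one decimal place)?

Top: 510 + 61 = 571
Denom: 510 + 61 + 135 + 182 + 38 + 142 = 1068
RR2 = 571 / 1068 = 0.5346
Denom: 510 + 61 + 135 + 182 + 38 = 926
RR6 = 571 / 926 = 0.6166
Difference = 61.66 − 53.46 = 8.20 percentage points

8.2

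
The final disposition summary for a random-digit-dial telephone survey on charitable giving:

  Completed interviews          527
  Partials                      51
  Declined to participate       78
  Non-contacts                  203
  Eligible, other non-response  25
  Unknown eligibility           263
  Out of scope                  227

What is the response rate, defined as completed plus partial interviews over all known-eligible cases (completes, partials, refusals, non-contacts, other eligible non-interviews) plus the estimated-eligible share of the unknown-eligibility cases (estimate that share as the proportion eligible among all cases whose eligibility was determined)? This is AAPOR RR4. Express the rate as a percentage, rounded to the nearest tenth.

Num = 527 + 51 = 578
Determined eligible = 527 + 51 + 78 + 203 + 25 = 884
e = 884 / (884 + 227) = 884 / 1111 = 0.7957
e × U = 0.7957 × 263 = 209.27
Denominator = 884 + 209.27 = 1093.27
RR4 = 578 / 1093.27 = 0.5287

52.9%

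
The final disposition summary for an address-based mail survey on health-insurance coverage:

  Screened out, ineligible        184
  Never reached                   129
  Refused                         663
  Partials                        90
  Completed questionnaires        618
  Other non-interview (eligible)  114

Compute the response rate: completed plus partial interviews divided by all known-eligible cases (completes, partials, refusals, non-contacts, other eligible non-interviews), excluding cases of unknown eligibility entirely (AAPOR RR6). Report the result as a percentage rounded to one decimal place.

43.9%

Top = 618 + 90 = 708
Denom = 618 + 90 + 663 + 129 + 114 = 1614
RR6 = 708 / 1614 = 0.4387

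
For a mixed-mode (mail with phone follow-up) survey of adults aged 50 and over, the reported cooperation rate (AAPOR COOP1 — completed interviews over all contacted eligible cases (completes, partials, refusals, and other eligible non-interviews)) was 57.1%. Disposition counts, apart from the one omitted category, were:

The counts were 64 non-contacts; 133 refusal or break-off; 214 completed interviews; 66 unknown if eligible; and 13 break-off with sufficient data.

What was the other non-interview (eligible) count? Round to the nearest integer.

15

COOP1 = 214 / D = 0.571
D = 214 / 0.571 = 374.8
Remaining denominator categories sum to 360
other non-interview (eligible) = 374.8 − 360 ≈ 15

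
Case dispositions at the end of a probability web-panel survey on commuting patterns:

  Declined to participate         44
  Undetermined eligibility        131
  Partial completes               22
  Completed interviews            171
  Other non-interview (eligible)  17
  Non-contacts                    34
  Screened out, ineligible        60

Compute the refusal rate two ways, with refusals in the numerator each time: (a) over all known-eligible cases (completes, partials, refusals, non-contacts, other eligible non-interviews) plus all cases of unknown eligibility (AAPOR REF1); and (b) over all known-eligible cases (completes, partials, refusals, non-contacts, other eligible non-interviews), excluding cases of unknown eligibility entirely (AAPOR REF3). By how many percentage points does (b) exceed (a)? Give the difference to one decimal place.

Numerator = 44
Denom = 171 + 22 + 44 + 34 + 17 + 131 = 419
REF1 = 44 / 419 = 0.1050
Denom = 171 + 22 + 44 + 34 + 17 = 288
REF3 = 44 / 288 = 0.1528
Difference = 15.28 − 10.50 = 4.78 percentage points

4.8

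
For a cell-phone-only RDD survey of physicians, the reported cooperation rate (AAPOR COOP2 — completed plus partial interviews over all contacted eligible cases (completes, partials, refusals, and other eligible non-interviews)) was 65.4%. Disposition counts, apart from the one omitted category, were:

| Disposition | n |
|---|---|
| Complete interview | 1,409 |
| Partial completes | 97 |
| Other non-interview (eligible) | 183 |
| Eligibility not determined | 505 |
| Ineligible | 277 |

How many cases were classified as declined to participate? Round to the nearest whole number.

614

Numerator: 1409 + 97 = 1506
COOP2 = 1506 / D = 0.654
D = 1506 / 0.654 = 2302.8
Rest of base = 1689
declined to participate = 2302.8 − 1689 ≈ 614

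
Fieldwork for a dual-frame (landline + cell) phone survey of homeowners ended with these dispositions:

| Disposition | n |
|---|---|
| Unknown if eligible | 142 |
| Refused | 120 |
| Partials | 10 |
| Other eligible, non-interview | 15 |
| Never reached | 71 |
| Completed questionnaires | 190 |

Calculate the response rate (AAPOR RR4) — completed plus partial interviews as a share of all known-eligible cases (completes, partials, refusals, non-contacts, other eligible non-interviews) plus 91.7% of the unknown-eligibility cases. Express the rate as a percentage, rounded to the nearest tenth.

Top = 190 + 10 = 200
Known eligible = 190 + 10 + 120 + 71 + 15 = 406
e × U = 0.9170 × 142 = 130.21
Denom = 406 + 130.21 = 536.21
RR4 = 200 / 536.21 = 0.3730

37.3%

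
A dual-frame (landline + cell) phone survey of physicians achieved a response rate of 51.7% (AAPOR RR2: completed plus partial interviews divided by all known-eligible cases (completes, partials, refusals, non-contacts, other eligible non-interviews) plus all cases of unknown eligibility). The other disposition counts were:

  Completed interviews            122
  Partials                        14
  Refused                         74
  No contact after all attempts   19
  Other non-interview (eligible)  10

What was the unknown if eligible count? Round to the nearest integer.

Num → 122 + 14 = 136
RR2 = 136 / D = 0.517
D = 136 / 0.517 = 263.1
Rest of base = 239
unknown if eligible = 263.1 − 239 ≈ 24

24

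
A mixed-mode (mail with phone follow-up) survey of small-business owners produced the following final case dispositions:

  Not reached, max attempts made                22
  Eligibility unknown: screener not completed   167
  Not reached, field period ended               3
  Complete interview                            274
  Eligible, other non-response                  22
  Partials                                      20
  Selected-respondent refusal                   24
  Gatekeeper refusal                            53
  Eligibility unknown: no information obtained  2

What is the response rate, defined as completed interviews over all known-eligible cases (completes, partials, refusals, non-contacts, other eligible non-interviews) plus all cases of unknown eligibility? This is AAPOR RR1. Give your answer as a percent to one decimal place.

Refusals = 53 + 24 = 77
Non-contacts = 3 + 22 = 25
Eligibility not determined = 167 + 2 = 169
Numerator → 274
Denominator → 274 + 20 + 77 + 25 + 22 + 169 = 587
RR1 = 274 / 587 = 0.4668

46.7%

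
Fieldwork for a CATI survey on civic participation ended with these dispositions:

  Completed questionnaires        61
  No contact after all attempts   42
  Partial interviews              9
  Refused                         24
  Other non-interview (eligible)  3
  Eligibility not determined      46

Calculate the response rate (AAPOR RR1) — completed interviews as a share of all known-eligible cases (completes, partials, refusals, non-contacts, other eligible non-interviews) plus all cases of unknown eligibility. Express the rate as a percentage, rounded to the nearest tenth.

33.0%

Top = 61
Denominator = 61 + 9 + 24 + 42 + 3 + 46 = 185
RR1 = 61 / 185 = 0.3297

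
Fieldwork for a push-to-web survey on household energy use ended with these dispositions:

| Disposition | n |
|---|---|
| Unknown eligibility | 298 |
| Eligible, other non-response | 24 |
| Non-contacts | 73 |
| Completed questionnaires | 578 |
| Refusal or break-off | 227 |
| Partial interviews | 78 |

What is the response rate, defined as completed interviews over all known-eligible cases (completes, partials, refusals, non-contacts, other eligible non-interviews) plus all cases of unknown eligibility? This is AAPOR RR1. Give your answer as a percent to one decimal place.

45.2%

Numerator → 578
Denominator → 578 + 78 + 227 + 73 + 24 + 298 = 1278
RR1 = 578 / 1278 = 0.4523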